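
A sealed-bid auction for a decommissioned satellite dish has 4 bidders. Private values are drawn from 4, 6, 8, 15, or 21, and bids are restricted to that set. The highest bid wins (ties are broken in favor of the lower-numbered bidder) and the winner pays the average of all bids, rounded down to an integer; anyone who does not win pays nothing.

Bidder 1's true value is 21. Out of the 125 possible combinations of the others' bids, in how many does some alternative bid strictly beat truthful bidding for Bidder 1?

64

Others bid (4, 4, 4): truth gives 13; bid 4 gives 17 > 13. Violating.
Others bid (4, 4, 6): truth gives 13; bid 6 gives 16 > 13. Violating.
Others bid (4, 4, 8): truth gives 12; bid 8 gives 15 > 12. Violating.
Others bid (4, 4, 15): truth gives 10; bid 15 gives 12 > 10. Violating.
Others bid (4, 4, 21): truth gives 9; no alternative beats it.
Others bid (4, 6, 21): truth gives 8; no alternative beats it.
(Checking all 125 profiles: 64 have a profitable deviation, 61 do not.)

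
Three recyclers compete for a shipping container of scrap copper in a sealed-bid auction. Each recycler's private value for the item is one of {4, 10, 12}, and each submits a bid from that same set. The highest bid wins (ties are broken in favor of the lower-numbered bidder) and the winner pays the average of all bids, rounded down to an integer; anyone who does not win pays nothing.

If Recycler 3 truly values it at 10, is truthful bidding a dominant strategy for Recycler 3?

Consider the case where Recycler 1 bids 4 and Recycler 2 bids 10.
Truthful bid 10: loses, pays 0, utility 0.
Bid 12 instead: wins, pays 8, utility 10 - 8 = 2.
Since 2 > 0, bidding 12 is strictly better here, so truthful bidding is not dominant.

No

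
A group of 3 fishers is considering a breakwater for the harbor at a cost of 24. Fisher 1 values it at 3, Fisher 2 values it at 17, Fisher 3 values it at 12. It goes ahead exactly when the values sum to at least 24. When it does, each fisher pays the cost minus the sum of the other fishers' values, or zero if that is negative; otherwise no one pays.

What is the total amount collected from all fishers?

Total value 32 ≥ cost 24, so it is built.
Fisher 1: others sum to 29; max(0, 24 - 29) = 0.
Fisher 2: others sum to 15; max(0, 24 - 15) = 9.
Fisher 3: others sum to 20; max(0, 24 - 20) = 4.
Total collected = 0 + 9 + 4 = 13.

13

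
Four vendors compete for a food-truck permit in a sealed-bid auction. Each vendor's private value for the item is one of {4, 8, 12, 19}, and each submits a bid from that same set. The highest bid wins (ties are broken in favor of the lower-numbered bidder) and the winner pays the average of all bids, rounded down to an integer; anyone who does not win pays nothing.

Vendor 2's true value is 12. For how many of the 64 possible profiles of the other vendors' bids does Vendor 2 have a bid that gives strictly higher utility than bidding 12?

Others bid (4, 4, 4): truth gives 6; bid 8 gives 7 > 6. Violating.
Others bid (4, 4, 8): truth gives 5; bid 8 gives 6 > 5. Violating.
Others bid (4, 4, 19): truth gives 0; bid 19 gives 1 > 0. Violating.
Others bid (4, 8, 4): truth gives 5; bid 8 gives 6 > 5. Violating.
Others bid (4, 4, 12): truth gives 4; no alternative beats it.
Others bid (4, 8, 12): truth gives 3; no alternative beats it.
(Checking all 64 profiles: 12 have a profitable deviation, 52 do not.)

12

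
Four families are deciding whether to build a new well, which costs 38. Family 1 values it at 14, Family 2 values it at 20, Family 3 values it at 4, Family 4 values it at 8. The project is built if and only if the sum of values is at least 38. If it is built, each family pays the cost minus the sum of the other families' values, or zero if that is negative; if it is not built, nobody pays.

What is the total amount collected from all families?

Total value 46 ≥ cost 38, so it is built.
Family 1: others sum to 32; max(0, 38 - 32) = 6.
Family 2: others sum to 26; max(0, 38 - 26) = 12.
Family 3: others sum to 42; max(0, 38 - 42) = 0.
Family 4: others sum to 38; max(0, 38 - 38) = 0.
Total collected = 6 + 12 + 0 + 0 = 18.

18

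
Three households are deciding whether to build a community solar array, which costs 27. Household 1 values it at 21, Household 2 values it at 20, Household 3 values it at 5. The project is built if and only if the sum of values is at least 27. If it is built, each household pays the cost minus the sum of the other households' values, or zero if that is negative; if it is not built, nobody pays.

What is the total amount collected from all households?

Total value 46 ≥ cost 27, so it is built.
Household 1: others sum to 25; max(0, 27 - 25) = 2.
Household 2: others sum to 26; max(0, 27 - 26) = 1.
Household 3: others sum to 41; max(0, 27 - 41) = 0.
Total collected = 2 + 1 + 0 = 3.

3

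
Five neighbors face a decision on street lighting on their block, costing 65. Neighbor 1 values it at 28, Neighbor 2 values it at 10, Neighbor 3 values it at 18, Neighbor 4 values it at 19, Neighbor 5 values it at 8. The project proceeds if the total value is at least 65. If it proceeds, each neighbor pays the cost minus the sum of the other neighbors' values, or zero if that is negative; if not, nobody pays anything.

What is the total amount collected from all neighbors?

Total value 83 ≥ cost 65, so it is built.
Neighbor 1: others sum to 55; max(0, 65 - 55) = 10.
Neighbor 2: others sum to 73; max(0, 65 - 73) = 0.
Neighbor 3: others sum to 65; max(0, 65 - 65) = 0.
Neighbor 4: others sum to 64; max(0, 65 - 64) = 1.
Neighbor 5: others sum to 75; max(0, 65 - 75) = 0.
Total collected = 10 + 0 + 0 + 1 + 0 = 11.

11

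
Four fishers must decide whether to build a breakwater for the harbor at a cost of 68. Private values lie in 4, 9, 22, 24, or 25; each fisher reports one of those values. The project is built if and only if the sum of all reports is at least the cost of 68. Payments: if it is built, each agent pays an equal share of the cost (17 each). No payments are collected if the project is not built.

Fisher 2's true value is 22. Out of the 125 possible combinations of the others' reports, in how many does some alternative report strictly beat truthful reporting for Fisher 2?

3

Others report (9, 9, 25): truth gives 0; report 25 gives 5 > 0. Violating.
Others report (9, 25, 9): truth gives 0; report 25 gives 5 > 0. Violating.
Others report (25, 9, 9): truth gives 0; report 25 gives 5 > 0. Violating.
Others report (4, 4, 4): truth gives 0; no alternative beats it.
Others report (4, 4, 9): truth gives 0; no alternative beats it.
(Checking all 125 profiles: 3 have a profitable deviation, 122 do not.)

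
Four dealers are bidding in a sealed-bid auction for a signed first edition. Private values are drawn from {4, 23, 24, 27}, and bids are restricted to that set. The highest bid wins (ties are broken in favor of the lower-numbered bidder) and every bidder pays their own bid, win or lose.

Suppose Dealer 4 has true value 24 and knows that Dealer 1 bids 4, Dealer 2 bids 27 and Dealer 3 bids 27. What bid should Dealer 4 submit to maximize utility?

Bid 4: loses but pays 4, utility -4.
Bid 23: loses but pays 23, utility -23.
Bid 24: loses but pays 24, utility -24.
Bid 27: loses but pays 27, utility -27.
The best choice is 4 with utility -4.

4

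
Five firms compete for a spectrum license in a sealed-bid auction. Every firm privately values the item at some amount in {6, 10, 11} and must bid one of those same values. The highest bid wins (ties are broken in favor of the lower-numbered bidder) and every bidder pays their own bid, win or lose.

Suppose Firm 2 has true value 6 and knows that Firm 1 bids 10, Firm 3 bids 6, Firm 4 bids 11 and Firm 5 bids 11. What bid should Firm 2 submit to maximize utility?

Bid 6: loses but pays 6, utility -6.
Bid 10: loses but pays 10, utility -10.
Bid 11: wins, pays 11, utility 6 - 11 = -5.
The best choice is 11 with utility -5.

11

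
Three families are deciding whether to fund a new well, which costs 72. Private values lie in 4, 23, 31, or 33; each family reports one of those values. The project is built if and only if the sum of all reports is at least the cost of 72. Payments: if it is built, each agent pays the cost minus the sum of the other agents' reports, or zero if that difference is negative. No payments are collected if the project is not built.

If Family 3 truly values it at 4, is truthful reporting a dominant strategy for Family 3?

Yes

Check each profile of the others' reports and compare truth against every alternative report.
Others report (23, 31): truth gives 0, best alternative gives -14.
Others report (31, 23): truth gives 0, best alternative gives -14.
Others report (23, 33): truth gives 0, best alternative gives -12.
Others report (33, 23): truth gives 0, best alternative gives -12.
Others report (31, 31): truth gives 0, best alternative gives -6.
Others report (31, 33): truth gives 0, best alternative gives -4.
(Remaining 10 profiles checked similarly; truth is weakly best in each.)
In every case the truthful report is at least as good as any alternative, so it is a dominant strategy.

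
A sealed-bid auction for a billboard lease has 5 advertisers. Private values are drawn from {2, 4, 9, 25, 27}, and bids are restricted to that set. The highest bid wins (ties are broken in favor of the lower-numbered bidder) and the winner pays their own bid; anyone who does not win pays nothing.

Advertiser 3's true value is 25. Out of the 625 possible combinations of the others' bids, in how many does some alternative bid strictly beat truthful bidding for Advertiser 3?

Others bid (2, 2, 2, 2): truth gives 0; bid 4 gives 21 > 0. Violating.
Others bid (2, 2, 2, 4): truth gives 0; bid 4 gives 21 > 0. Violating.
Others bid (2, 2, 2, 9): truth gives 0; bid 9 gives 16 > 0. Violating.
Others bid (2, 2, 4, 2): truth gives 0; bid 4 gives 21 > 0. Violating.
Others bid (2, 2, 2, 25): truth gives 0; no alternative beats it.
Others bid (2, 2, 2, 27): truth gives 0; no alternative beats it.
(Checking all 625 profiles: 36 have a profitable deviation, 589 do not.)

36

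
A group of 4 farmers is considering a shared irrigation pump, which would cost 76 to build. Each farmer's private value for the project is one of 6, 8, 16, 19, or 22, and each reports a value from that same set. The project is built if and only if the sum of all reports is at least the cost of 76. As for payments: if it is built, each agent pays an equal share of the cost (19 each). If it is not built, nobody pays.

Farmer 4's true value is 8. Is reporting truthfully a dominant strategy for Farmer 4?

Check each profile of the others' reports and compare truth against every alternative report.
Others report (6, 6, 6): truth gives 0, best alternative gives 0.
Others report (6, 6, 8): truth gives 0, best alternative gives 0.
Others report (6, 6, 16): truth gives 0, best alternative gives 0.
Others report (6, 6, 19): truth gives 0, best alternative gives 0.
Others report (6, 6, 22): truth gives 0, best alternative gives 0.
Others report (6, 8, 6): truth gives 0, best alternative gives 0.
(Remaining 119 profiles checked similarly; truth is weakly best in each.)
In every case the truthful report is at least as good as any alternative, so it is a dominant strategy.

Yes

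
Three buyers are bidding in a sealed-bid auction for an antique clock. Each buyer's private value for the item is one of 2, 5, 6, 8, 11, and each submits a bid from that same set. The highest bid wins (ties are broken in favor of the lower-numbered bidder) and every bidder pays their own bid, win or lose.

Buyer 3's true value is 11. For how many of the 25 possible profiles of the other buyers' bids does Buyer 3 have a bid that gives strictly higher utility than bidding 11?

18

Others bid (2, 2): truth gives 0; bid 5 gives 6 > 0. Violating.
Others bid (2, 5): truth gives 0; bid 6 gives 5 > 0. Violating.
Others bid (2, 6): truth gives 0; bid 8 gives 3 > 0. Violating.
Others bid (2, 11): truth gives -11; bid 2 gives -2 > -11. Violating.
Others bid (2, 8): truth gives 0; no alternative beats it.
Others bid (5, 8): truth gives 0; no alternative beats it.
(Checking all 25 profiles: 18 have a profitable deviation, 7 do not.)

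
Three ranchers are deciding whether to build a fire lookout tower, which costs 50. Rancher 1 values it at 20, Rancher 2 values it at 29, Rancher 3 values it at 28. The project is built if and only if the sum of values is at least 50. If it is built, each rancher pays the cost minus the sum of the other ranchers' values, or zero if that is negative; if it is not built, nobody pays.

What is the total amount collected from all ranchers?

Total value 77 ≥ cost 50, so it is built.
Rancher 1: others sum to 57; max(0, 50 - 57) = 0.
Rancher 2: others sum to 48; max(0, 50 - 48) = 2.
Rancher 3: others sum to 49; max(0, 50 - 49) = 1.
Total collected = 0 + 2 + 1 = 3.

3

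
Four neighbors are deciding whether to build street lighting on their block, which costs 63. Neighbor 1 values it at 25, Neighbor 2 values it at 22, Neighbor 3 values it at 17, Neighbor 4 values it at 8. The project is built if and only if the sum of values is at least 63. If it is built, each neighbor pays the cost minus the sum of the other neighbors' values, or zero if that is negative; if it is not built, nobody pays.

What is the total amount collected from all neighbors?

Total value 72 ≥ cost 63, so it is built.
Neighbor 1: others sum to 47; max(0, 63 - 47) = 16.
Neighbor 2: others sum to 50; max(0, 63 - 50) = 13.
Neighbor 3: others sum to 55; max(0, 63 - 55) = 8.
Neighbor 4: others sum to 64; max(0, 63 - 64) = 0.
Total collected = 16 + 13 + 8 + 0 = 37.

37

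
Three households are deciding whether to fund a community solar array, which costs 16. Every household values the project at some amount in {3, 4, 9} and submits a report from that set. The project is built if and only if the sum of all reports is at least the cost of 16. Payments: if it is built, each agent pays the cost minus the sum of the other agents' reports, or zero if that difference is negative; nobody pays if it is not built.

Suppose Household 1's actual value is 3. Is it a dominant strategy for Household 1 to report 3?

Yes

Check each profile of the others' reports and compare truth against every alternative report.
Others report (3, 9): truth gives 0, best alternative gives -1.
Others report (9, 3): truth gives 0, best alternative gives -1.
Others report (9, 9): truth gives 3, best alternative gives 3.
Others report (3, 3): truth gives 0, best alternative gives 0.
Others report (3, 4): truth gives 0, best alternative gives 0.
Others report (4, 3): truth gives 0, best alternative gives 0.
(Remaining 3 profiles checked similarly; truth is weakly best in each.)
In every case the truthful report is at least as good as any alternative, so it is a dominant strategy.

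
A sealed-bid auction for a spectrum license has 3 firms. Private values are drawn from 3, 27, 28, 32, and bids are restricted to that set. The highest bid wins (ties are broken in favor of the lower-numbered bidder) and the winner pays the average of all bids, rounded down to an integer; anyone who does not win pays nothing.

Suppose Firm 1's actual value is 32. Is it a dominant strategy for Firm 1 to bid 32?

No

Consider the case where Firm 2 bids 3 and Firm 3 bids 3.
Truthful bid 32: wins, pays 12, utility 32 - 12 = 20.
Bid 3 instead: wins, pays 3, utility 32 - 3 = 29.
Since 29 > 20, bidding 3 is strictly better here, so truthful bidding is not dominant.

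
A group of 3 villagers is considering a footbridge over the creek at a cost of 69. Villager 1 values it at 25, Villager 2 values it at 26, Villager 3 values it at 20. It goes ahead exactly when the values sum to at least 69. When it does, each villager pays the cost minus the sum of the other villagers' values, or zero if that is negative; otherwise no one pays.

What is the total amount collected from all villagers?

Total value 71 ≥ cost 69, so it is built.
Villager 1: others sum to 46; max(0, 69 - 46) = 23.
Villager 2: others sum to 45; max(0, 69 - 45) = 24.
Villager 3: others sum to 51; max(0, 69 - 51) = 18.
Total collected = 23 + 24 + 18 = 65.

65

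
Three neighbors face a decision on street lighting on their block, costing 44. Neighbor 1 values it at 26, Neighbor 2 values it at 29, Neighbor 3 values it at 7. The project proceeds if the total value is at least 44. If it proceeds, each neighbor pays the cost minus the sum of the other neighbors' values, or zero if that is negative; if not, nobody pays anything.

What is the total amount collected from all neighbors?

19

Total value 62 ≥ cost 44, so it is built.
Neighbor 1: others sum to 36; max(0, 44 - 36) = 8.
Neighbor 2: others sum to 33; max(0, 44 - 33) = 11.
Neighbor 3: others sum to 55; max(0, 44 - 55) = 0.
Total collected = 8 + 11 + 0 = 19.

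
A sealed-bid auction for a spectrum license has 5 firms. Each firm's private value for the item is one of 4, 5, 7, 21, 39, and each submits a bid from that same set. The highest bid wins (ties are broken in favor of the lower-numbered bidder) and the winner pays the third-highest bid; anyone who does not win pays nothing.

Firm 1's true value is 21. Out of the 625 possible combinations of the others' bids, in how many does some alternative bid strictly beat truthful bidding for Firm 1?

Others bid (4, 4, 4, 39): truth gives 0; bid 39 gives 17 > 0. Violating.
Others bid (4, 4, 5, 39): truth gives 0; bid 39 gives 16 > 0. Violating.
Others bid (4, 4, 7, 39): truth gives 0; bid 39 gives 14 > 0. Violating.
Others bid (4, 4, 39, 4): truth gives 0; bid 39 gives 17 > 0. Violating.
Others bid (4, 4, 4, 4): truth gives 17; no alternative beats it.
Others bid (4, 4, 4, 5): truth gives 17; no alternative beats it.
(Checking all 625 profiles: 108 have a profitable deviation, 517 do not.)

108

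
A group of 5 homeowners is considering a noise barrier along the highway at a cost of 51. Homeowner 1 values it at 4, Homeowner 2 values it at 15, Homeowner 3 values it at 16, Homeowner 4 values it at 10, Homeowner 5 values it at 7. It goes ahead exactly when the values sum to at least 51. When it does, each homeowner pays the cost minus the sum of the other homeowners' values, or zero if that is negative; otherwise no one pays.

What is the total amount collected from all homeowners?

Total value 52 ≥ cost 51, so it is built.
Homeowner 1: others sum to 48; max(0, 51 - 48) = 3.
Homeowner 2: others sum to 37; max(0, 51 - 37) = 14.
Homeowner 3: others sum to 36; max(0, 51 - 36) = 15.
Homeowner 4: others sum to 42; max(0, 51 - 42) = 9.
Homeowner 5: others sum to 45; max(0, 51 - 45) = 6.
Total collected = 3 + 14 + 15 + 9 + 6 = 47.

47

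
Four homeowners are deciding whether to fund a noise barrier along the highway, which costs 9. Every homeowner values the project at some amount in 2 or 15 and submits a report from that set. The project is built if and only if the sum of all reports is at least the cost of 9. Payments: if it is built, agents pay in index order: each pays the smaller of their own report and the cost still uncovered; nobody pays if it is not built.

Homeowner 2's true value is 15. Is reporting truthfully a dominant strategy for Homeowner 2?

No

Consider the case where Homeowner 1 reports 2, Homeowner 3 reports 2 and Homeowner 4 reports 15.
Truthful report 15: project built, pays 7, utility 15 - 7 = 8.
Report 2 instead: project built, pays 2, utility 15 - 2 = 13.
Since 13 > 8, reporting 2 is strictly better here, so truthful reporting is not dominant.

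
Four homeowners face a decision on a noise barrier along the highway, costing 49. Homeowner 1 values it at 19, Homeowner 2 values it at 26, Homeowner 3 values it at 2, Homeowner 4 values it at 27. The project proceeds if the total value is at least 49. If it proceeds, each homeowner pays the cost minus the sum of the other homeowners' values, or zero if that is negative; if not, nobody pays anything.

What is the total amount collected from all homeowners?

3

Total value 74 ≥ cost 49, so it is built.
Homeowner 1: others sum to 55; max(0, 49 - 55) = 0.
Homeowner 2: others sum to 48; max(0, 49 - 48) = 1.
Homeowner 3: others sum to 72; max(0, 49 - 72) = 0.
Homeowner 4: others sum to 47; max(0, 49 - 47) = 2.
Total collected = 0 + 1 + 0 + 2 = 3.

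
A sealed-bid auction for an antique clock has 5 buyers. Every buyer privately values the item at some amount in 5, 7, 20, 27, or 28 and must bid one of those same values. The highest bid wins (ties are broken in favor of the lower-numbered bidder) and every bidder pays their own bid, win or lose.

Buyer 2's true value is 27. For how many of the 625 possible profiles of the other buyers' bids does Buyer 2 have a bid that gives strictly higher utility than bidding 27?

Others bid (5, 5, 5, 5): truth gives 0; bid 7 gives 20 > 0. Violating.
Others bid (5, 5, 5, 7): truth gives 0; bid 7 gives 20 > 0. Violating.
Others bid (5, 5, 5, 20): truth gives 0; bid 20 gives 7 > 0. Violating.
Others bid (5, 5, 5, 28): truth gives -27; bid 28 gives -1 > -27. Violating.
Others bid (5, 5, 5, 27): truth gives 0; no alternative beats it.
Others bid (5, 5, 7, 27): truth gives 0; no alternative beats it.
(Checking all 625 profiles: 487 have a profitable deviation, 138 do not.)

487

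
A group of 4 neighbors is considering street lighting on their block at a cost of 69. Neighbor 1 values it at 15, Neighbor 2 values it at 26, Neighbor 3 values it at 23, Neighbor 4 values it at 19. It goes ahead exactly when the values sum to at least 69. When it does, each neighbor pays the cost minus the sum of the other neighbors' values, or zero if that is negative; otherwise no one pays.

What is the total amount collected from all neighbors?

27

Total value 83 ≥ cost 69, so it is built.
Neighbor 1: others sum to 68; max(0, 69 - 68) = 1.
Neighbor 2: others sum to 57; max(0, 69 - 57) = 12.
Neighbor 3: others sum to 60; max(0, 69 - 60) = 9.
Neighbor 4: others sum to 64; max(0, 69 - 64) = 5.
Total collected = 1 + 12 + 9 + 5 = 27.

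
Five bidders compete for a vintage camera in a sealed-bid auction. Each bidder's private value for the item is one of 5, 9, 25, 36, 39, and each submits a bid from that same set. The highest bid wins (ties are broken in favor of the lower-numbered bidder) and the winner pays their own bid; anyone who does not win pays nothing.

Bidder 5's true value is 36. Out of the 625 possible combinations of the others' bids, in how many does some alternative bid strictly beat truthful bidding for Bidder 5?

16

Others bid (5, 5, 5, 5): truth gives 0; bid 9 gives 27 > 0. Violating.
Others bid (5, 5, 5, 9): truth gives 0; bid 25 gives 11 > 0. Violating.
Others bid (5, 5, 9, 5): truth gives 0; bid 25 gives 11 > 0. Violating.
Others bid (5, 5, 9, 9): truth gives 0; bid 25 gives 11 > 0. Violating.
Others bid (5, 5, 5, 25): truth gives 0; no alternative beats it.
Others bid (5, 5, 5, 36): truth gives 0; no alternative beats it.
(Checking all 625 profiles: 16 have a profitable deviation, 609 do not.)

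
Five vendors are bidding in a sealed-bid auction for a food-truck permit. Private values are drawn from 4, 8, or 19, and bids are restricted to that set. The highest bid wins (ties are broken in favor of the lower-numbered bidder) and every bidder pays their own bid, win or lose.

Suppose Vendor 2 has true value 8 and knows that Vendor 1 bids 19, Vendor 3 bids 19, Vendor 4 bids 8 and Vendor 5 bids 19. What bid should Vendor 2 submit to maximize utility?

Bid 4: loses but pays 4, utility -4.
Bid 8: loses but pays 8, utility -8.
Bid 19: loses but pays 19, utility -19.
The best choice is 4 with utility -4.

4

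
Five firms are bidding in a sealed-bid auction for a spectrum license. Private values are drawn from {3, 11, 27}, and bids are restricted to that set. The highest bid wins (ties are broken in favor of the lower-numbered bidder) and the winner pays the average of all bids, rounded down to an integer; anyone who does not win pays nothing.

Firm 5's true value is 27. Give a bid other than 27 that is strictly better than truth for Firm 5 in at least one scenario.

11

Suppose Firm 1 bids 3, Firm 2 bids 3, Firm 3 bids 3 and Firm 4 bids 3.
Bid 27: wins, pays 7, utility 27 - 7 = 20.
Bid 11: wins, pays 4, utility 27 - 4 = 23.
So bidding 11 beats truth here (23 > 20).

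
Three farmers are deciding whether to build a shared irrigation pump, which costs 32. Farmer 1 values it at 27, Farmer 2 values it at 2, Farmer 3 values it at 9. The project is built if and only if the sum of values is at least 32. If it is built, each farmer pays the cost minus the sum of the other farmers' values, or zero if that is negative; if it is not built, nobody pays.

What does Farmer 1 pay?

21

Total value 38 ≥ cost 32, so the project is built.
The other farmers' values sum to 11.
Cost minus that sum is 32 - 11 = 21.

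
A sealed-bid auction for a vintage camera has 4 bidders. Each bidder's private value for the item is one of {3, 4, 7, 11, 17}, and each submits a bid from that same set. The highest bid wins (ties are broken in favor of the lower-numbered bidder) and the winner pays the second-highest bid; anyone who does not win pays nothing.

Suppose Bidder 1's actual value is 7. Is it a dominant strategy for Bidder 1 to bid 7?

Check each profile of the others' bids and compare truth against every alternative bid.
Others bid (3, 3, 3): truth gives 4, best alternative gives 4.
Others bid (3, 3, 4): truth gives 3, best alternative gives 3.
Others bid (3, 4, 3): truth gives 3, best alternative gives 3.
Others bid (3, 4, 4): truth gives 3, best alternative gives 3.
Others bid (4, 3, 3): truth gives 3, best alternative gives 3.
Others bid (4, 3, 4): truth gives 3, best alternative gives 3.
(Remaining 119 profiles checked similarly; truth is weakly best in each.)
In every case the truthful bid is at least as good as any alternative, so it is a dominant strategy.

Yes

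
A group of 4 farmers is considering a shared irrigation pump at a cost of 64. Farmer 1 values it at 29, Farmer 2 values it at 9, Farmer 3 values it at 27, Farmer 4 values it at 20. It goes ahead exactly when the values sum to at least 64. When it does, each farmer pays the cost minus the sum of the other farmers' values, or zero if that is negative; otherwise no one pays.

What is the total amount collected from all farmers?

14

Total value 85 ≥ cost 64, so it is built.
Farmer 1: others sum to 56; max(0, 64 - 56) = 8.
Farmer 2: others sum to 76; max(0, 64 - 76) = 0.
Farmer 3: others sum to 58; max(0, 64 - 58) = 6.
Farmer 4: others sum to 65; max(0, 64 - 65) = 0.
Total collected = 8 + 0 + 6 + 0 = 14.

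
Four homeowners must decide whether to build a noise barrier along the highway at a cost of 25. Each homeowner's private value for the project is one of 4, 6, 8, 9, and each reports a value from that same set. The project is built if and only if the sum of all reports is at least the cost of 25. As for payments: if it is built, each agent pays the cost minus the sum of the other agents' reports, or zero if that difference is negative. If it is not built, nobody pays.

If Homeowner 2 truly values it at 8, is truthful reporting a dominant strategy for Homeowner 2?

Check each profile of the others' reports and compare truth against every alternative report.
Others report (8, 8, 9): truth gives 8, best alternative gives 8.
Others report (8, 9, 8): truth gives 8, best alternative gives 8.
Others report (8, 9, 9): truth gives 8, best alternative gives 8.
Others report (9, 8, 8): truth gives 8, best alternative gives 8.
Others report (9, 8, 9): truth gives 8, best alternative gives 8.
Others report (9, 9, 8): truth gives 8, best alternative gives 8.
(Remaining 58 profiles checked similarly; truth is weakly best in each.)
In every case the truthful report is at least as good as any alternative, so it is a dominant strategy.

Yes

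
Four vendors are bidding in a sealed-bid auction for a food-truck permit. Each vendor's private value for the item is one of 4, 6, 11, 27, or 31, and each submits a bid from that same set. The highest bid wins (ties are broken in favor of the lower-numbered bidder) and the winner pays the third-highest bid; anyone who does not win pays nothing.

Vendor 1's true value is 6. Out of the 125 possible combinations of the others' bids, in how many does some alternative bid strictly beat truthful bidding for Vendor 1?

9

Others bid (4, 4, 11): truth gives 0; bid 11 gives 2 > 0. Violating.
Others bid (4, 4, 27): truth gives 0; bid 27 gives 2 > 0. Violating.
Others bid (4, 4, 31): truth gives 0; bid 31 gives 2 > 0. Violating.
Others bid (4, 11, 4): truth gives 0; bid 11 gives 2 > 0. Violating.
Others bid (4, 4, 4): truth gives 2; no alternative beats it.
Others bid (4, 4, 6): truth gives 2; no alternative beats it.
(Checking all 125 profiles: 9 have a profitable deviation, 116 do not.)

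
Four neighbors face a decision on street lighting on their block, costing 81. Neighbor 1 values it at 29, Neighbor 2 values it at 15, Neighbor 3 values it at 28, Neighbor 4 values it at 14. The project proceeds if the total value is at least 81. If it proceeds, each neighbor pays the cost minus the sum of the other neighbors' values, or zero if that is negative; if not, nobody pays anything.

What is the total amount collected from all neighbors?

66

Total value 86 ≥ cost 81, so it is built.
Neighbor 1: others sum to 57; max(0, 81 - 57) = 24.
Neighbor 2: others sum to 71; max(0, 81 - 71) = 10.
Neighbor 3: others sum to 58; max(0, 81 - 58) = 23.
Neighbor 4: others sum to 72; max(0, 81 - 72) = 9.
Total collected = 24 + 10 + 23 + 9 = 66.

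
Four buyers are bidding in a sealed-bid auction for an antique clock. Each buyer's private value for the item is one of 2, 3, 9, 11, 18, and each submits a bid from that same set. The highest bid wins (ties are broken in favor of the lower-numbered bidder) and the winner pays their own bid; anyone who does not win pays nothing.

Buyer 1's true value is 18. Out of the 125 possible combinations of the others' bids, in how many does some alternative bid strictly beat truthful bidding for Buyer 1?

Others bid (2, 2, 2): truth gives 0; bid 2 gives 16 > 0. Violating.
Others bid (2, 2, 3): truth gives 0; bid 3 gives 15 > 0. Violating.
Others bid (2, 2, 9): truth gives 0; bid 9 gives 9 > 0. Violating.
Others bid (2, 2, 11): truth gives 0; bid 11 gives 7 > 0. Violating.
Others bid (2, 2, 18): truth gives 0; no alternative beats it.
Others bid (2, 3, 18): truth gives 0; no alternative beats it.
(Checking all 125 profiles: 64 have a profitable deviation, 61 do not.)

64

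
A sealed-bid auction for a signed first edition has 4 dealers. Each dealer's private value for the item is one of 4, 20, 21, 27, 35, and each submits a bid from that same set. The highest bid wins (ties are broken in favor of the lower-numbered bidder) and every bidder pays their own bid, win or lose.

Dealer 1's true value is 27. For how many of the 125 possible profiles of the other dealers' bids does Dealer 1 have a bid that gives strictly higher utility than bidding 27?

Others bid (4, 4, 4): truth gives 0; bid 4 gives 23 > 0. Violating.
Others bid (4, 4, 20): truth gives 0; bid 20 gives 7 > 0. Violating.
Others bid (4, 4, 21): truth gives 0; bid 21 gives 6 > 0. Violating.
Others bid (4, 4, 35): truth gives -27; bid 4 gives -4 > -27. Violating.
Others bid (4, 4, 27): truth gives 0; no alternative beats it.
Others bid (4, 20, 27): truth gives 0; no alternative beats it.
(Checking all 125 profiles: 88 have a profitable deviation, 37 do not.)

88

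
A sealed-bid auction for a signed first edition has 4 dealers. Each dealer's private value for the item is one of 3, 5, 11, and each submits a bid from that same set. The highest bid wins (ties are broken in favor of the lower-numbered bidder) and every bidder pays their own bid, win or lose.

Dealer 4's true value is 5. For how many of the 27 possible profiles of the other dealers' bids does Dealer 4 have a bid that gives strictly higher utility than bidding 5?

26

Others bid (3, 3, 5): truth gives -5; bid 3 gives -3 > -5. Violating.
Others bid (3, 3, 11): truth gives -5; bid 3 gives -3 > -5. Violating.
Others bid (3, 5, 3): truth gives -5; bid 3 gives -3 > -5. Violating.
Others bid (3, 5, 5): truth gives -5; bid 3 gives -3 > -5. Violating.
Others bid (3, 3, 3): truth gives 0; no alternative beats it.
(Checking all 27 profiles: 26 have a profitable deviation, 1 does not.)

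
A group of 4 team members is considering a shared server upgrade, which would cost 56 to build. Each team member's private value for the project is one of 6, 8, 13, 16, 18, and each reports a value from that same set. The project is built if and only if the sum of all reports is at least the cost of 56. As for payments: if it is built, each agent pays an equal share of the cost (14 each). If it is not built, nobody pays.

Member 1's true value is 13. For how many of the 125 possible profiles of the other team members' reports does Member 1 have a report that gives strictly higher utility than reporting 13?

19

Others report (8, 18, 18): truth gives -1; report 6 gives 0 > -1. Violating.
Others report (13, 13, 18): truth gives -1; report 6 gives 0 > -1. Violating.
Others report (13, 16, 16): truth gives -1; report 6 gives 0 > -1. Violating.
Others report (13, 16, 18): truth gives -1; report 6 gives 0 > -1. Violating.
Others report (6, 6, 6): truth gives 0; no alternative beats it.
Others report (6, 6, 8): truth gives 0; no alternative beats it.
(Checking all 125 profiles: 19 have a profitable deviation, 106 do not.)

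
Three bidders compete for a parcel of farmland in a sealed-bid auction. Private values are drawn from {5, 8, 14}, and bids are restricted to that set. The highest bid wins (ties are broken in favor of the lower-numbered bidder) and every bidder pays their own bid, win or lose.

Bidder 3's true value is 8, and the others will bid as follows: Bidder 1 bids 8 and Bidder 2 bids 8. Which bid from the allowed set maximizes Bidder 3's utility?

Bid 5: loses but pays 5, utility -5.
Bid 8: loses but pays 8, utility -8.
Bid 14: wins, pays 14, utility 8 - 14 = -6.
The best choice is 5 with utility -5.

5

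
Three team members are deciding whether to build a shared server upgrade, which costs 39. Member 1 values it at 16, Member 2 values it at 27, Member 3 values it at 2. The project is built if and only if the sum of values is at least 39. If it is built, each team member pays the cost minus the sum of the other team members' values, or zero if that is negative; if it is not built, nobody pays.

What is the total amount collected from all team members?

31

Total value 45 ≥ cost 39, so it is built.
Member 1: others sum to 29; max(0, 39 - 29) = 10.
Member 2: others sum to 18; max(0, 39 - 18) = 21.
Member 3: others sum to 43; max(0, 39 - 43) = 0.
Total collected = 10 + 21 + 0 = 31.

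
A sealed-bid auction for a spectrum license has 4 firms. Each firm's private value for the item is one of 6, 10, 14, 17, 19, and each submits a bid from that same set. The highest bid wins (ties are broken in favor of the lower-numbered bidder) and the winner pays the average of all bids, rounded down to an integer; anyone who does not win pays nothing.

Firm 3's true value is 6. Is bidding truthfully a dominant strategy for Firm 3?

Check each profile of the others' bids and compare truth against every alternative bid.
Others bid (6, 6, 10): truth gives 0, best alternative gives -2.
Others bid (6, 6, 6): truth gives 0, best alternative gives -1.
Others bid (6, 6, 14): truth gives 0, best alternative gives 0.
Others bid (6, 6, 17): truth gives 0, best alternative gives 0.
Others bid (6, 6, 19): truth gives 0, best alternative gives 0.
Others bid (6, 10, 6): truth gives 0, best alternative gives 0.
(Remaining 119 profiles checked similarly; truth is weakly best in each.)
In every case the truthful bid is at least as good as any alternative, so it is a dominant strategy.

Yes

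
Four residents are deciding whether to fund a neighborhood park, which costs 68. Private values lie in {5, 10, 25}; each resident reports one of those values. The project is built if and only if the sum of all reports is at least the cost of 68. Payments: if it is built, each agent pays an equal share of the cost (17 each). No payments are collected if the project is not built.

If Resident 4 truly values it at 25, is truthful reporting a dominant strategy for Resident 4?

Check each profile of the others' reports and compare truth against every alternative report.
Others report (5, 25, 25): truth gives 8, best alternative gives 0.
Others report (10, 10, 25): truth gives 8, best alternative gives 0.
Others report (10, 25, 10): truth gives 8, best alternative gives 0.
Others report (25, 5, 25): truth gives 8, best alternative gives 0.
Others report (25, 10, 10): truth gives 8, best alternative gives 0.
Others report (25, 25, 5): truth gives 8, best alternative gives 0.
(Remaining 21 profiles checked similarly; truth is weakly best in each.)
In every case the truthful report is at least as good as any alternative, so it is a dominant strategy.

Yes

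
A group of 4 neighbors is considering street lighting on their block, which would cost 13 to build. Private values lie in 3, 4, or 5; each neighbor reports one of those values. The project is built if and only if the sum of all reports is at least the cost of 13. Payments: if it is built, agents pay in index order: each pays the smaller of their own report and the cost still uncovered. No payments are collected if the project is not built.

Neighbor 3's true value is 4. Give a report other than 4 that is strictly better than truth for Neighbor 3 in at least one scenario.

Suppose Neighbor 1 reports 3, Neighbor 2 reports 3 and Neighbor 4 reports 4.
Report 4: project built, pays 4, utility 4 - 4 = 0.
Report 3: project built, pays 3, utility 4 - 3 = 1.
So reporting 3 beats truth here (1 > 0).

3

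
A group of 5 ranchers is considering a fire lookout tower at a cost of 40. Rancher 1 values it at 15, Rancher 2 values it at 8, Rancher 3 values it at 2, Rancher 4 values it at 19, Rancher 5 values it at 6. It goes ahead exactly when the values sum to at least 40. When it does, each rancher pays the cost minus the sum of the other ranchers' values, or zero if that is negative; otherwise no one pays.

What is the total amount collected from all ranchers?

Total value 50 ≥ cost 40, so it is built.
Rancher 1: others sum to 35; max(0, 40 - 35) = 5.
Rancher 2: others sum to 42; max(0, 40 - 42) = 0.
Rancher 3: others sum to 48; max(0, 40 - 48) = 0.
Rancher 4: others sum to 31; max(0, 40 - 31) = 9.
Rancher 5: others sum to 44; max(0, 40 - 44) = 0.
Total collected = 5 + 0 + 0 + 9 + 0 = 14.

14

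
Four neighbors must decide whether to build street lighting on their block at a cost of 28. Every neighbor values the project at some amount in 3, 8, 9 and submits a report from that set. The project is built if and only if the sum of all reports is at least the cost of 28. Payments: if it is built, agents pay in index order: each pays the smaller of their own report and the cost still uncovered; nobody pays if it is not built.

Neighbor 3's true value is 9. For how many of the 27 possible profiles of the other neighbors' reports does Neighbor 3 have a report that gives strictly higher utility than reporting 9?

17

Others report (3, 8, 9): truth gives 0; report 8 gives 1 > 0. Violating.
Others report (3, 9, 8): truth gives 0; report 8 gives 1 > 0. Violating.
Others report (3, 9, 9): truth gives 0; report 8 gives 1 > 0. Violating.
Others report (8, 3, 9): truth gives 0; report 8 gives 1 > 0. Violating.
Others report (3, 3, 3): truth gives 0; no alternative beats it.
Others report (3, 3, 8): truth gives 0; no alternative beats it.
(Checking all 27 profiles: 17 have a profitable deviation, 10 do not.)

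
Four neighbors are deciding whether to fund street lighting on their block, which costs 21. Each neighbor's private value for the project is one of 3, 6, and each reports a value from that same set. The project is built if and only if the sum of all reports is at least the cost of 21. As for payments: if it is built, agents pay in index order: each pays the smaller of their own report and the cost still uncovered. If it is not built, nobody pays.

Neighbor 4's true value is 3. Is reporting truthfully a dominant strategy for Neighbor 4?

Yes

Check each profile of the others' reports and compare truth against every alternative report.
Others report (3, 6, 6): truth gives 0, best alternative gives -3.
Others report (6, 3, 6): truth gives 0, best alternative gives -3.
Others report (6, 6, 3): truth gives 0, best alternative gives -3.
Others report (3, 3, 3): truth gives 0, best alternative gives 0.
Others report (3, 3, 6): truth gives 0, best alternative gives 0.
Others report (3, 6, 3): truth gives 0, best alternative gives 0.
(Remaining 2 profiles checked similarly; truth is weakly best in each.)
In every case the truthful report is at least as good as any alternative, so it is a dominant strategy.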